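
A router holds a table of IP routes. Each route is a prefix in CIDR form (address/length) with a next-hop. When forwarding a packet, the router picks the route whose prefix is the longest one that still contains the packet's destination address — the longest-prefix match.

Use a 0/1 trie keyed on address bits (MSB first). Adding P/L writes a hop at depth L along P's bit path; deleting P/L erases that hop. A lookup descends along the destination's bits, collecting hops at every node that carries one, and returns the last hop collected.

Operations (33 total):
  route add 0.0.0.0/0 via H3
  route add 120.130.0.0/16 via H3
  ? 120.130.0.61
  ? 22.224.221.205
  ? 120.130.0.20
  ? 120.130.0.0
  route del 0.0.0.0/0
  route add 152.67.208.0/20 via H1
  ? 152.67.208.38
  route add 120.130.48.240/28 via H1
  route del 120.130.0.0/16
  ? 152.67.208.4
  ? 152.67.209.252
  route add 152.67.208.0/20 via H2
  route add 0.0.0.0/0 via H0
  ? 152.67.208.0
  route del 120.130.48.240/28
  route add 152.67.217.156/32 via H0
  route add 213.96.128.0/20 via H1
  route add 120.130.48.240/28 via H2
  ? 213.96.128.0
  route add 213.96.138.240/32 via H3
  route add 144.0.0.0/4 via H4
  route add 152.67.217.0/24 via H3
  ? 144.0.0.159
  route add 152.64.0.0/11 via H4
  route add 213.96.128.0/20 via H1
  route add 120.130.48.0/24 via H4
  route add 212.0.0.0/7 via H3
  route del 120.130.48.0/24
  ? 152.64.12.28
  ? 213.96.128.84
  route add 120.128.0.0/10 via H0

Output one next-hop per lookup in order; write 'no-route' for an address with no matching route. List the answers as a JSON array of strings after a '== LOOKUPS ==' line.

Apply in order:
  + 0.0.0.0/0 (H3) depth=0
  + 120.130.0.0/16 (H3) depth=16
  Q 120.130.0.61: descend 0111100010000010 ; hops seen [H3,H3] ; pick H3
  Q 22.224.221.205: descend 0 ; hops seen [H3] ; pick H3
  Q 120.130.0.20: descend 0111100010000010 ; hops seen [H3,H3] ; pick H3
  Q 120.130.0.0: descend 0111100010000010 ; hops seen [H3,H3] ; pick H3
  del 0.0.0.0/0 (clear depth 0)
  + 152.67.208.0/20 (H1) depth=20
  Q 152.67.208.38: descend 10011000010000111101 ; hops seen [H1] ; pick H1
  + 120.130.48.240/28 (H1) depth=28
  del 120.130.0.0/16 (clear depth 16)
  Q 152.67.208.4: descend 10011000010000111101 ; hops seen [H1] ; pick H1
  Q 152.67.209.252: descend 10011000010000111101 ; hops seen [H1] ; pick H1
  + 152.67.208.0/20 (H2) depth=20
  + 0.0.0.0/0 (H0) depth=0
  Q 152.67.208.0: descend 10011000010000111101 ; hops seen [H0,H2] ; pick H2
  del 120.130.48.240/28 (clear depth 28)
  + 152.67.217.156/32 (H0) depth=32
  + 213.96.128.0/20 (H1) depth=20
  + 120.130.48.240/28 (H2) depth=28
  Q 213.96.128.0: descend 11010101011000001000 ; hops seen [H0,H1] ; pick H1
  + 213.96.138.240/32 (H3) depth=32
  + 144.0.0.0/4 (H4) depth=4
  + 152.67.217.0/24 (H3) depth=24
  Q 144.0.0.159: descend 1001 ; hops seen [H0,H4] ; pick H4
  + 152.64.0.0/11 (H4) depth=11
  + 213.96.128.0/20 (H1) depth=20
  + 120.130.48.0/24 (H4) depth=24
  + 212.0.0.0/7 (H3) depth=7
  del 120.130.48.0/24 (clear depth 24)
  Q 152.64.12.28: descend 10011000010000 ; hops seen [H0,H4,H4] ; pick H4
  Q 213.96.128.84: descend 11010101011000001000 ; hops seen [H0,H3,H1] ; pick H1
  + 120.128.0.0/10 (H0) depth=10

== LOOKUPS ==
["H3","H3","H3","H3","H1","H1","H1","H2","H1","H4","H4","H1"]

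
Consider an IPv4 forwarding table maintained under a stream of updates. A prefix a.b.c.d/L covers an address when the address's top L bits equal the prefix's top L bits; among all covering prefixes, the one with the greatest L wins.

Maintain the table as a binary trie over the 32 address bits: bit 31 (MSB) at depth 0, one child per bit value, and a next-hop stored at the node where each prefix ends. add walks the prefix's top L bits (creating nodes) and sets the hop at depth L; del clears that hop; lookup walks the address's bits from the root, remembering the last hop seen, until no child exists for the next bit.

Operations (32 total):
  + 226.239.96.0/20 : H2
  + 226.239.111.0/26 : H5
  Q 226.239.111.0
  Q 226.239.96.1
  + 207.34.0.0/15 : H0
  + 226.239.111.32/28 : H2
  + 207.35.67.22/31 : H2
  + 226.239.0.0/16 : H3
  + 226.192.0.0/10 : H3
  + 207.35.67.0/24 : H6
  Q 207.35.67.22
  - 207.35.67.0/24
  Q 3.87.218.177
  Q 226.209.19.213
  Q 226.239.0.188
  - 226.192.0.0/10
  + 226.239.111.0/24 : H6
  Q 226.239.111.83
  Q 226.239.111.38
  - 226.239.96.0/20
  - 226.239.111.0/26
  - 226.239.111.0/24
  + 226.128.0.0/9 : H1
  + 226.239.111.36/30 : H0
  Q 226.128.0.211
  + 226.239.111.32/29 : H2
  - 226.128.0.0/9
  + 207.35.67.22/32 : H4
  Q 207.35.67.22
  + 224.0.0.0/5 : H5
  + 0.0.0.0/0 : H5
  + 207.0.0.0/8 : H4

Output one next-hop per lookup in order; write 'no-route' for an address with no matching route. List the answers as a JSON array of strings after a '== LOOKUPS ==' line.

Process each operation:
  + 226.239.96.0/20 (H2) depth=20
  + 226.239.111.0/26 (H5) depth=26
  ? 226.239.111.0  path d0:-→d1:-→d2:-→d3:-→d4:-→d5:-→d6:-→d7:-→d8:-→d9:-→d10:-→d11:-→d12:-→d13:-→d14:-→d15:-→d16:-→d17:-→d18:-→d19:-→d20:H2→d21:-→d22:-→d23:-→d24:-→d25:-→d26:H5  best=H5
  ? 226.239.96.1  path d0:-→d1:-→d2:-→d3:-→d4:-→d5:-→d6:-→d7:-→d8:-→d9:-→d10:-→d11:-→d12:-→d13:-→d14:-→d15:-→d16:-→d17:-→d18:-→d19:-→d20:H2  best=H2
  + 207.34.0.0/15 (H0) depth=15
  + 226.239.111.32/28 (H2) depth=28
  + 207.35.67.22/31 (H2) depth=31
  + 226.239.0.0/16 (H3) depth=16
  + 226.192.0.0/10 (H3) depth=10
  + 207.35.67.0/24 (H6) depth=24
  ? 207.35.67.22  path d0:-→d1:-→d2:-→d3:-→d4:-→d5:-→d6:-→d7:-→d8:-→d9:-→d10:-→d11:-→d12:-→d13:-→d14:-→d15:H0→d16:-→d17:-→d18:-→d19:-→d20:-→d21:-→d22:-→d23:-→d24:H6→d25:-→d26:-→d27:-→d28:-→d29:-→d30:-→d31:H2  best=H2
  - 207.35.67.0/24 clear@24
  ? 3.87.218.177  path d0:-  best=no-route
  ? 226.209.19.213  path d0:-→d1:-→d2:-→d3:-→d4:-→d5:-→d6:-→d7:-→d8:-→d9:-→d10:H3  best=H3
  ? 226.239.0.188  path d0:-→d1:-→d2:-→d3:-→d4:-→d5:-→d6:-→d7:-→d8:-→d9:-→d10:H3→d11:-→d12:-→d13:-→d14:-→d15:-→d16:H3→d17:-  best=H3
  - 226.192.0.0/10 clear@10
  + 226.239.111.0/24 (H6) depth=24
  ? 226.239.111.83  path d0:-→d1:-→d2:-→d3:-→d4:-→d5:-→d6:-→d7:-→d8:-→d9:-→d10:-→d11:-→d12:-→d13:-→d14:-→d15:-→d16:H3→d17:-→d18:-→d19:-→d20:H2→d21:-→d22:-→d23:-→d24:H6→d25:-  best=H6
  ? 226.239.111.38  path d0:-→d1:-→d2:-→d3:-→d4:-→d5:-→d6:-→d7:-→d8:-→d9:-→d10:-→d11:-→d12:-→d13:-→d14:-→d15:-→d16:H3→d17:-→d18:-→d19:-→d20:H2→d21:-→d22:-→d23:-→d24:H6→d25:-→d26:H5→d27:-→d28:H2  best=H2
  - 226.239.96.0/20 clear@20
  - 226.239.111.0/26 clear@26
  - 226.239.111.0/24 clear@24
  + 226.128.0.0/9 (H1) depth=9
  + 226.239.111.36/30 (H0) depth=30
  ? 226.128.0.211  path d0:-→d1:-→d2:-→d3:-→d4:-→d5:-→d6:-→d7:-→d8:-→d9:H1  best=H1
  + 226.239.111.32/29 (H2) depth=29
  - 226.128.0.0/9 clear@9
  + 207.35.67.22/32 (H4) depth=32
  ? 207.35.67.22  path d0:-→d1:-→d2:-→d3:-→d4:-→d5:-→d6:-→d7:-→d8:-→d9:-→d10:-→d11:-→d12:-→d13:-→d14:-→d15:H0→d16:-→d17:-→d18:-→d19:-→d20:-→d21:-→d22:-→d23:-→d24:-→d25:-→d26:-→d27:-→d28:-→d29:-→d30:-→d31:H2→d32:H4  best=H4
  + 224.0.0.0/5 (H5) depth=5
  + 0.0.0.0/0 (H5) depth=0
  + 207.0.0.0/8 (H4) depth=8

== LOOKUPS ==
["H5","H2","H2","no-route","H3","H3","H6","H2","H1","H4"]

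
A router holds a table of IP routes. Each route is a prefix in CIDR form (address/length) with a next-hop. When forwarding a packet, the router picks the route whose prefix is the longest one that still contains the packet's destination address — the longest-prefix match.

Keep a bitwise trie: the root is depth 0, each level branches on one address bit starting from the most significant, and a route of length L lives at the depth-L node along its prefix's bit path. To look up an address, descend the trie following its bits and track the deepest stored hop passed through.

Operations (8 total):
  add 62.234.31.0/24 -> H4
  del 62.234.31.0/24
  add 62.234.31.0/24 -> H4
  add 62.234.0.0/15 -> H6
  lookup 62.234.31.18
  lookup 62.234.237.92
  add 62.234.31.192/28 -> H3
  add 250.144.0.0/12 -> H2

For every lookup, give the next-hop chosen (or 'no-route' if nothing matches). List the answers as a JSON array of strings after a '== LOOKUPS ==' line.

Process each operation:
  + 62.234.31.0/24 (H4) depth=24
  - 62.234.31.0/24 clear@24
  + 62.234.31.0/24 (H4) depth=24
  + 62.234.0.0/15 (H6) depth=15
  lookup 62.234.31.18: bits 001111101110101000011111 walk d0:-→d1:-→d2:-→d3:-→d4:-→d5:-→d6:-→d7:-→d8:-→d9:-→d10:-→d11:-→d12:-→d13:-→d14:-→d15:H6→d16:-→d17:-→d18:-→d19:-→d20:-→d21:-→d22:-→d23:-→d24:H4 -> H4
  lookup 62.234.237.92: bits 0011111011101010 walk d0:-→d1:-→d2:-→d3:-→d4:-→d5:-→d6:-→d7:-→d8:-→d9:-→d10:-→d11:-→d12:-→d13:-→d14:-→d15:H6→d16:- -> H6
  + 62.234.31.192/28 (H3) depth=28
  + 250.144.0.0/12 (H2) depth=12

== LOOKUPS ==
["H4","H6"]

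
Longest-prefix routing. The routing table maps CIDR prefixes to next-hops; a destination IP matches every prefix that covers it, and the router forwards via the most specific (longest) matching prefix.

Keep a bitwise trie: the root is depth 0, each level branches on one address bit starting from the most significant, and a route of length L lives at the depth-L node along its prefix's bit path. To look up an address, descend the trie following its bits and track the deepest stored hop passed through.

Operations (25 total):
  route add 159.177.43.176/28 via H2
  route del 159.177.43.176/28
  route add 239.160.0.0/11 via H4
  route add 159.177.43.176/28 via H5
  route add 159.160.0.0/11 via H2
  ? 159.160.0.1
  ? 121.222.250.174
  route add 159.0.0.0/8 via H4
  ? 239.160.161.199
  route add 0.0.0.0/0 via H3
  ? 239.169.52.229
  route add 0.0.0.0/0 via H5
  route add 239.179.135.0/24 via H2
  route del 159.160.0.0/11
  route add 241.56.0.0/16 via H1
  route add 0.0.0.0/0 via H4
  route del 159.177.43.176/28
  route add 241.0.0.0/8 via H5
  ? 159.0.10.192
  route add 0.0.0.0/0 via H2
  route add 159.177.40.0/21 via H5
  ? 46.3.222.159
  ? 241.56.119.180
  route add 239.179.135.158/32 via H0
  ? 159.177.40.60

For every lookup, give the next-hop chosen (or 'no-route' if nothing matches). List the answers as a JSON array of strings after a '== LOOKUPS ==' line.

Trace:
  add 159.177.43.176/28 -> H2 at depth 28
  del 159.177.43.176/28 (clear depth 28)
  add 239.160.0.0/11 -> H4 at depth 11
  add 159.177.43.176/28 -> H5 at depth 28
  add 159.160.0.0/11 -> H2 at depth 11
  lookup 159.160.0.1: bits 10011111101 walk d0:-→d1:-→d2:-→d3:-→d4:-→d5:-→d6:-→d7:-→d8:-→d9:-→d10:-→d11:H2 -> H2
  lookup 121.222.250.174: bits ε walk d0:- -> no-route
  add 159.0.0.0/8 -> H4 at depth 8
  lookup 239.160.161.199: bits 11101111101 walk d0:-→d1:-→d2:-→d3:-→d4:-→d5:-→d6:-→d7:-→d8:-→d9:-→d10:-→d11:H4 -> H4
  add 0.0.0.0/0 -> H3 at depth 0
  lookup 239.169.52.229: bits 11101111101 walk d0:H3→d1:-→d2:-→d3:-→d4:-→d5:-→d6:-→d7:-→d8:-→d9:-→d10:-→d11:H4 -> H4
  add 0.0.0.0/0 -> H5 at depth 0
  add 239.179.135.0/24 -> H2 at depth 24
  del 159.160.0.0/11 (clear depth 11)
  add 241.56.0.0/16 -> H1 at depth 16
  add 0.0.0.0/0 -> H4 at depth 0
  del 159.177.43.176/28 (clear depth 28)
  add 241.0.0.0/8 -> H5 at depth 8
  lookup 159.0.10.192: bits 10011111 walk d0:H4→d1:-→d2:-→d3:-→d4:-→d5:-→d6:-→d7:-→d8:H4 -> H4
  add 0.0.0.0/0 -> H2 at depth 0
  add 159.177.40.0/21 -> H5 at depth 21
  lookup 46.3.222.159: bits ε walk d0:H2 -> H2
  lookup 241.56.119.180: bits 1111000100111000 walk d0:H2→d1:-→d2:-→d3:-→d4:-→d5:-→d6:-→d7:-→d8:H5→d9:-→d10:-→d11:-→d12:-→d13:-→d14:-→d15:-→d16:H1 -> H1
  add 239.179.135.158/32 -> H0 at depth 32
  lookup 159.177.40.60: bits 1001111110110001001010 walk d0:H2→d1:-→d2:-→d3:-→d4:-→d5:-→d6:-→d7:-→d8:H4→d9:-→d10:-→d11:-→d12:-→d13:-→d14:-→d15:-→d16:-→d17:-→d18:-→d19:-→d20:-→d21:H5→d22:- -> H5

== LOOKUPS ==
["H2","no-route","H4","H4","H4","H2","H1","H5"]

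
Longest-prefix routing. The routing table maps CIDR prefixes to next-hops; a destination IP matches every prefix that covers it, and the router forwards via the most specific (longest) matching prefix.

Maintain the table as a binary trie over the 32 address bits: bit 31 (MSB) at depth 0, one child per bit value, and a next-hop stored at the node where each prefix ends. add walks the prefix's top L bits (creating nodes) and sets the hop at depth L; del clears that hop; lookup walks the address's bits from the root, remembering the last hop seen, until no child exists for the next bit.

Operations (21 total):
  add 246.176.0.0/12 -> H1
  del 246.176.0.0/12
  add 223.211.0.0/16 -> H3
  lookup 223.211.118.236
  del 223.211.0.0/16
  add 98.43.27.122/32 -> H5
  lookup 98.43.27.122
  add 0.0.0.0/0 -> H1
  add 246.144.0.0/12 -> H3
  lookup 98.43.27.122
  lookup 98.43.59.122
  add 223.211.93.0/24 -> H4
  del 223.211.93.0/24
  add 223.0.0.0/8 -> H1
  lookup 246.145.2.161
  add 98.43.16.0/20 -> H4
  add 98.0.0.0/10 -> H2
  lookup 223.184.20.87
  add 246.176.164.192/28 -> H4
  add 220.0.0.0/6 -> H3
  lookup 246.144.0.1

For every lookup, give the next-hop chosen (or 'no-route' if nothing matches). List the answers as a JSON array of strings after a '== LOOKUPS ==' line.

Process each operation:
  + 246.176.0.0/12 (H1) depth=12
  del 246.176.0.0/12 (clear depth 12)
  + 223.211.0.0/16 (H3) depth=16
  Q 223.211.118.236: descend 1101111111010011 ; hops seen [H3] ; pick H3
  del 223.211.0.0/16 (clear depth 16)
  + 98.43.27.122/32 (H5) depth=32
  Q 98.43.27.122: descend 01100010001010110001101101111010 ; hops seen [H5] ; pick H5
  + 0.0.0.0/0 (H1) depth=0
  + 246.144.0.0/12 (H3) depth=12
  Q 98.43.27.122: descend 01100010001010110001101101111010 ; hops seen [H1,H5] ; pick H5
  Q 98.43.59.122: descend 011000100010101100 ; hops seen [H1] ; pick H1
  + 223.211.93.0/24 (H4) depth=24
  del 223.211.93.0/24 (clear depth 24)
  + 223.0.0.0/8 (H1) depth=8
  Q 246.145.2.161: descend 111101101001 ; hops seen [H1,H3] ; pick H3
  + 98.43.16.0/20 (H4) depth=20
  + 98.0.0.0/10 (H2) depth=10
  Q 223.184.20.87: descend 110111111 ; hops seen [H1,H1] ; pick H1
  + 246.176.164.192/28 (H4) depth=28
  + 220.0.0.0/6 (H3) depth=6
  Q 246.144.0.1: descend 111101101001 ; hops seen [H1,H3] ; pick H3

== LOOKUPS ==
["H3","H5","H5","H1","H3","H1","H3"]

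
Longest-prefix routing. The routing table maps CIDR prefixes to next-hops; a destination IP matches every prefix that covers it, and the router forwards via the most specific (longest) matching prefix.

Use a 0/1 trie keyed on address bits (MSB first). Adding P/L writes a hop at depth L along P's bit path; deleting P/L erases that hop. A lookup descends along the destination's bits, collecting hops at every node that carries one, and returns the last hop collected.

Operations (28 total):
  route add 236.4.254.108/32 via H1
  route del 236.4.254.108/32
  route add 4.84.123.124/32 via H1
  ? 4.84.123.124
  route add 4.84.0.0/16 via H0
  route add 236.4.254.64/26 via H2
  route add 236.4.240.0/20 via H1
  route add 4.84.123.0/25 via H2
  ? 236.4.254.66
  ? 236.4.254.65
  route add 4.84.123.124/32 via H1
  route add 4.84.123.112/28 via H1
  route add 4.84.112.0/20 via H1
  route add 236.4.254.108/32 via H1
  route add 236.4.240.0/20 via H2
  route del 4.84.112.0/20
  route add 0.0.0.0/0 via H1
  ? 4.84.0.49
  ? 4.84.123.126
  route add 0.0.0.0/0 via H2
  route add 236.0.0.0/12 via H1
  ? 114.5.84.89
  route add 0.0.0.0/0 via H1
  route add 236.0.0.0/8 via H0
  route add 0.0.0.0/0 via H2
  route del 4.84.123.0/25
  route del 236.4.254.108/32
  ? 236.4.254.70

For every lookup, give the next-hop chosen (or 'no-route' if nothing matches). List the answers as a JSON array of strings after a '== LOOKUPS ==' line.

Apply in order:
  add 236.4.254.108/32 -> H1 at depth 32
  - 236.4.254.108/32 clear@32
  add 4.84.123.124/32 -> H1 at depth 32
  lookup 4.84.123.124: bits 00000100010101000111101101111100 walk d0:-→d1:-→d2:-→d3:-→d4:-→d5:-→d6:-→d7:-→d8:-→d9:-→d10:-→d11:-→d12:-→d13:-→d14:-→d15:-→d16:-→d17:-→d18:-→d19:-→d20:-→d21:-→d22:-→d23:-→d24:-→d25:-→d26:-→d27:-→d28:-→d29:-→d30:-→d31:-→d32:H1 -> H1
  add 4.84.0.0/16 -> H0 at depth 16
  add 236.4.254.64/26 -> H2 at depth 26
  add 236.4.240.0/20 -> H1 at depth 20
  add 4.84.123.0/25 -> H2 at depth 25
  lookup 236.4.254.66: bits 11101100000001001111111001 walk d0:-→d1:-→d2:-→d3:-→d4:-→d5:-→d6:-→d7:-→d8:-→d9:-→d10:-→d11:-→d12:-→d13:-→d14:-→d15:-→d16:-→d17:-→d18:-→d19:-→d20:H1→d21:-→d22:-→d23:-→d24:-→d25:-→d26:H2 -> H2
  lookup 236.4.254.65: bits 11101100000001001111111001 walk d0:-→d1:-→d2:-→d3:-→d4:-→d5:-→d6:-→d7:-→d8:-→d9:-→d10:-→d11:-→d12:-→d13:-→d14:-→d15:-→d16:-→d17:-→d18:-→d19:-→d20:H1→d21:-→d22:-→d23:-→d24:-→d25:-→d26:H2 -> H2
  add 4.84.123.124/32 -> H1 at depth 32
  add 4.84.123.112/28 -> H1 at depth 28
  add 4.84.112.0/20 -> H1 at depth 20
  add 236.4.254.108/32 -> H1 at depth 32
  add 236.4.240.0/20 -> H2 at depth 20
  - 4.84.112.0/20 clear@20
  add 0.0.0.0/0 -> H1 at depth 0
  lookup 4.84.0.49: bits 00000100010101000 walk d0:H1→d1:-→d2:-→d3:-→d4:-→d5:-→d6:-→d7:-→d8:-→d9:-→d10:-→d11:-→d12:-→d13:-→d14:-→d15:-→d16:H0→d17:- -> H0
  lookup 4.84.123.126: bits 000001000101010001111011011111 walk d0:H1→d1:-→d2:-→d3:-→d4:-→d5:-→d6:-→d7:-→d8:-→d9:-→d10:-→d11:-→d12:-→d13:-→d14:-→d15:-→d16:H0→d17:-→d18:-→d19:-→d20:-→d21:-→d22:-→d23:-→d24:-→d25:H2→d26:-→d27:-→d28:H1→d29:-→d30:- -> H1
  add 0.0.0.0/0 -> H2 at depth 0
  add 236.0.0.0/12 -> H1 at depth 12
  lookup 114.5.84.89: bits 0 walk d0:H2→d1:- -> H2
  add 0.0.0.0/0 -> H1 at depth 0
  add 236.0.0.0/8 -> H0 at depth 8
  add 0.0.0.0/0 -> H2 at depth 0
  - 4.84.123.0/25 clear@25
  - 236.4.254.108/32 clear@32
  lookup 236.4.254.70: bits 11101100000001001111111001 walk d0:H2→d1:-→d2:-→d3:-→d4:-→d5:-→d6:-→d7:-→d8:H0→d9:-→d10:-→d11:-→d12:H1→d13:-→d14:-→d15:-→d16:-→d17:-→d18:-→d19:-→d20:H2→d21:-→d22:-→d23:-→d24:-→d25:-→d26:H2 -> H2

== LOOKUPS ==
["H1","H2","H2","H0","H1","H2","H2"]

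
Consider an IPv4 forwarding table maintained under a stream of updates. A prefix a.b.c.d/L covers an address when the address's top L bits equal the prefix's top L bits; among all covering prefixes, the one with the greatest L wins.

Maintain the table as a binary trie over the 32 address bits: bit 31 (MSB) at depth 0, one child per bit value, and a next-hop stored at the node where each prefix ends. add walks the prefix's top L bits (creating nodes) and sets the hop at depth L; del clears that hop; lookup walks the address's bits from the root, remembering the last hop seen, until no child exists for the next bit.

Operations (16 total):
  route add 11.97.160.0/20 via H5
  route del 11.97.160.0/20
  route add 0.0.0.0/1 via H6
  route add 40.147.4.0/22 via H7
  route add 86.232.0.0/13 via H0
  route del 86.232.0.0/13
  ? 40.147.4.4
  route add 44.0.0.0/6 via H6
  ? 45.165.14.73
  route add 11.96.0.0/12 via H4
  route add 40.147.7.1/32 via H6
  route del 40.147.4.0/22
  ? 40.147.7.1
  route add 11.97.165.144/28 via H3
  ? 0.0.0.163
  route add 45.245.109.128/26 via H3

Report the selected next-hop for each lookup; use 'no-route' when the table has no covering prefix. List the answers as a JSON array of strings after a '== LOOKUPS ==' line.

Apply in order:
  add 11.97.160.0/20 -> H5 at depth 20
  - 11.97.160.0/20 clear@20
  add 0.0.0.0/1 -> H6 at depth 1
  add 40.147.4.0/22 -> H7 at depth 22
  add 86.232.0.0/13 -> H0 at depth 13
  - 86.232.0.0/13 clear@13
  lookup 40.147.4.4: bits 0010100010010011000001 walk d0:-→d1:H6→d2:-→d3:-→d4:-→d5:-→d6:-→d7:-→d8:-→d9:-→d10:-→d11:-→d12:-→d13:-→d14:-→d15:-→d16:-→d17:-→d18:-→d19:-→d20:-→d21:-→d22:H7 -> H7
  add 44.0.0.0/6 -> H6 at depth 6
  lookup 45.165.14.73: bits 001011 walk d0:-→d1:H6→d2:-→d3:-→d4:-→d5:-→d6:H6 -> H6
  add 11.96.0.0/12 -> H4 at depth 12
  add 40.147.7.1/32 -> H6 at depth 32
  - 40.147.4.0/22 clear@22
  lookup 40.147.7.1: bits 00101000100100110000011100000001 walk d0:-→d1:H6→d2:-→d3:-→d4:-→d5:-→d6:-→d7:-→d8:-→d9:-→d10:-→d11:-→d12:-→d13:-→d14:-→d15:-→d16:-→d17:-→d18:-→d19:-→d20:-→d21:-→d22:-→d23:-→d24:-→d25:-→d26:-→d27:-→d28:-→d29:-→d30:-→d31:-→d32:H6 -> H6
  add 11.97.165.144/28 -> H3 at depth 28
  lookup 0.0.0.163: bits 0000 walk d0:-→d1:H6→d2:-→d3:-→d4:- -> H6
  add 45.245.109.128/26 -> H3 at depth 26

== LOOKUPS ==
["H7","H6","H6","H6"]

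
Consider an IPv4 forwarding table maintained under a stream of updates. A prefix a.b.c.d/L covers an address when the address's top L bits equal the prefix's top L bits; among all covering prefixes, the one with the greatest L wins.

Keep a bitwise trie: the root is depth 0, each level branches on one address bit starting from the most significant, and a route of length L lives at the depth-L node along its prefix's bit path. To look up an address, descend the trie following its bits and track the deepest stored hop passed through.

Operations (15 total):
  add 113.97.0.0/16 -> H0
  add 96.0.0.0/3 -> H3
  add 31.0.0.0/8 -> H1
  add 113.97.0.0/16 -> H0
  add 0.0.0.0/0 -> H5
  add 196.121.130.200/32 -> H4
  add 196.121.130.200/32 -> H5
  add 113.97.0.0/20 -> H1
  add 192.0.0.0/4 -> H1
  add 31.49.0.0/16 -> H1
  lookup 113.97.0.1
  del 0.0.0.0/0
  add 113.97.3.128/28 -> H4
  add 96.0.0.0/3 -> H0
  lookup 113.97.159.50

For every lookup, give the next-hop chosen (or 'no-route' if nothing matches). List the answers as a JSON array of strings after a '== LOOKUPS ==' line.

Process each operation:
  + 113.97.0.0/16 (H0) depth=16
  + 96.0.0.0/3 (H3) depth=3
  + 31.0.0.0/8 (H1) depth=8
  + 113.97.0.0/16 (H0) depth=16
  + 0.0.0.0/0 (H5) depth=0
  + 196.121.130.200/32 (H4) depth=32
  + 196.121.130.200/32 (H5) depth=32
  + 113.97.0.0/20 (H1) depth=20
  + 192.0.0.0/4 (H1) depth=4
  + 31.49.0.0/16 (H1) depth=16
  Q 113.97.0.1: descend 01110001011000010000 ; hops seen [H5,H3,H0,H1] ; pick H1
  - 0.0.0.0/0 clear@0
  + 113.97.3.128/28 (H4) depth=28
  + 96.0.0.0/3 (H0) depth=3
  Q 113.97.159.50: descend 0111000101100001 ; hops seen [H0,H0] ; pick H0

== LOOKUPS ==
["H1","H0"]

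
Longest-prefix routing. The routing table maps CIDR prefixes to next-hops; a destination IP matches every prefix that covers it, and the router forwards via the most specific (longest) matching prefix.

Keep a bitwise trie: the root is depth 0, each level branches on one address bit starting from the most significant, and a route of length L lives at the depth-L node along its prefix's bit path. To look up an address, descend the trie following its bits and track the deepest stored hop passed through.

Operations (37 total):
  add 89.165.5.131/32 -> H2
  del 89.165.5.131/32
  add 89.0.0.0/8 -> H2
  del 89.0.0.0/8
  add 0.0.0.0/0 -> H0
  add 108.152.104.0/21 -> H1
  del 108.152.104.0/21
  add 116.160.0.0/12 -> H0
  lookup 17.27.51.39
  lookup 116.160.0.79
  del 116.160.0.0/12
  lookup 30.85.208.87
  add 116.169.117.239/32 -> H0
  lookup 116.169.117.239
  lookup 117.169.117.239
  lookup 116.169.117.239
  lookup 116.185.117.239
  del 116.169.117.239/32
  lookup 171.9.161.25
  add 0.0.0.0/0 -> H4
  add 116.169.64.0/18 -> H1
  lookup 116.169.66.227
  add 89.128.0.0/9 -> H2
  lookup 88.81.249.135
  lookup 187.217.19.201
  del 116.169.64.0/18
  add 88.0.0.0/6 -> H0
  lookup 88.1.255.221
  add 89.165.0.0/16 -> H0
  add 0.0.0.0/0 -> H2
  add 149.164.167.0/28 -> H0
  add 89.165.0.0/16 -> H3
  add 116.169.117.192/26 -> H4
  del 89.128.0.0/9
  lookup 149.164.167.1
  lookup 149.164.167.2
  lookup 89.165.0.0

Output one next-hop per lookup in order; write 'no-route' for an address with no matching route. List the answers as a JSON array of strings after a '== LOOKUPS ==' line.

Apply in order:
  + 89.165.5.131/32 (H2) depth=32
  del 89.165.5.131/32 (clear depth 32)
  + 89.0.0.0/8 (H2) depth=8
  del 89.0.0.0/8 (clear depth 8)
  + 0.0.0.0/0 (H0) depth=0
  + 108.152.104.0/21 (H1) depth=21
  del 108.152.104.0/21 (clear depth 21)
  + 116.160.0.0/12 (H0) depth=12
  Q 17.27.51.39: descend 0 ; hops seen [H0] ; pick H0
  Q 116.160.0.79: descend 011101001010 ; hops seen [H0,H0] ; pick H0
  del 116.160.0.0/12 (clear depth 12)
  Q 30.85.208.87: descend 0 ; hops seen [H0] ; pick H0
  + 116.169.117.239/32 (H0) depth=32
  Q 116.169.117.239: descend 01110100101010010111010111101111 ; hops seen [H0,H0] ; pick H0
  Q 117.169.117.239: descend 0111010 ; hops seen [H0] ; pick H0
  Q 116.169.117.239: descend 01110100101010010111010111101111 ; hops seen [H0,H0] ; pick H0
  Q 116.185.117.239: descend 01110100101 ; hops seen [H0] ; pick H0
  del 116.169.117.239/32 (clear depth 32)
  Q 171.9.161.25: descend ε ; hops seen [H0] ; pick H0
  + 0.0.0.0/0 (H4) depth=0
  + 116.169.64.0/18 (H1) depth=18
  Q 116.169.66.227: descend 011101001010100101 ; hops seen [H4,H1] ; pick H1
  + 89.128.0.0/9 (H2) depth=9
  Q 88.81.249.135: descend 0101100 ; hops seen [H4] ; pick H4
  Q 187.217.19.201: descend ε ; hops seen [H4] ; pick H4
  del 116.169.64.0/18 (clear depth 18)
  + 88.0.0.0/6 (H0) depth=6
  Q 88.1.255.221: descend 0101100 ; hops seen [H4,H0] ; pick H0
  + 89.165.0.0/16 (H0) depth=16
  + 0.0.0.0/0 (H2) depth=0
  + 149.164.167.0/28 (H0) depth=28
  + 89.165.0.0/16 (H3) depth=16
  + 116.169.117.192/26 (H4) depth=26
  del 89.128.0.0/9 (clear depth 9)
  Q 149.164.167.1: descend 1001010110100100101001110000 ; hops seen [H2,H0] ; pick H0
  Q 149.164.167.2: descend 1001010110100100101001110000 ; hops seen [H2,H0] ; pick H0
  Q 89.165.0.0: descend 010110011010010100000 ; hops seen [H2,H0,H3] ; pick H3

== LOOKUPS ==
["H0","H0","H0","H0","H0","H0","H0","H0","H1","H4","H4","H0","H0","H0","H3"]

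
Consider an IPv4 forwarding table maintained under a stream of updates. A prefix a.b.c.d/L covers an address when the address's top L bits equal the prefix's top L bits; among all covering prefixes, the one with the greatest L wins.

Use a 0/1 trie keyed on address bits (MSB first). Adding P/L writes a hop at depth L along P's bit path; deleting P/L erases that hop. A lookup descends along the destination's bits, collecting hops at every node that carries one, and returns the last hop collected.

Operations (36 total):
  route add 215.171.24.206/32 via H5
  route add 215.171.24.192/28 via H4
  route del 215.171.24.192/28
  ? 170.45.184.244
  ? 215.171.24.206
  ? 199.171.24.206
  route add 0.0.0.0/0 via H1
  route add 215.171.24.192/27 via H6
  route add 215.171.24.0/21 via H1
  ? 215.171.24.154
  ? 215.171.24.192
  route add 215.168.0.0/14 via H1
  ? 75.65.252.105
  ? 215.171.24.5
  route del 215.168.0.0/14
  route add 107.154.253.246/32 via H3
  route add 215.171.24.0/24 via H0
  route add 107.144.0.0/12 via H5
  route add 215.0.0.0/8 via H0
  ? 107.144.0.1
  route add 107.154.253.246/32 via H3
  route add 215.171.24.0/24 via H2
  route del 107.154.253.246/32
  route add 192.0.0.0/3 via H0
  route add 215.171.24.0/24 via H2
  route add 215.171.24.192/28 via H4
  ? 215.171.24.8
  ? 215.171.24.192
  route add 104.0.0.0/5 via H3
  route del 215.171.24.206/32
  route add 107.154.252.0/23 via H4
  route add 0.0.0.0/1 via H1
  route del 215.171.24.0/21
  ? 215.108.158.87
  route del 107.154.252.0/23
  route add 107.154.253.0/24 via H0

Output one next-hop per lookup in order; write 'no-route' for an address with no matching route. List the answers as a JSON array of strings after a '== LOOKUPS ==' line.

Trace:
  add 215.171.24.206/32 -> H5 at depth 32
  add 215.171.24.192/28 -> H4 at depth 28
  del 215.171.24.192/28 (clear depth 28)
  lookup 170.45.184.244: bits 1 walk d0:-→d1:- -> no-route
  lookup 215.171.24.206: bits 11010111101010110001100011001110 walk d0:-→d1:-→d2:-→d3:-→d4:-→d5:-→d6:-→d7:-→d8:-→d9:-→d10:-→d11:-→d12:-→d13:-→d14:-→d15:-→d16:-→d17:-→d18:-→d19:-→d20:-→d21:-→d22:-→d23:-→d24:-→d25:-→d26:-→d27:-→d28:-→d29:-→d30:-→d31:-→d32:H5 -> H5
  lookup 199.171.24.206: bits 110 walk d0:-→d1:-→d2:-→d3:- -> no-route
  add 0.0.0.0/0 -> H1 at depth 0
  add 215.171.24.192/27 -> H6 at depth 27
  add 215.171.24.0/21 -> H1 at depth 21
  lookup 215.171.24.154: bits 1101011110101011000110001 walk d0:H1→d1:-→d2:-→d3:-→d4:-→d5:-→d6:-→d7:-→d8:-→d9:-→d10:-→d11:-→d12:-→d13:-→d14:-→d15:-→d16:-→d17:-→d18:-→d19:-→d20:-→d21:H1→d22:-→d23:-→d24:-→d25:- -> H1
  lookup 215.171.24.192: bits 1101011110101011000110001100 walk d0:H1→d1:-→d2:-→d3:-→d4:-→d5:-→d6:-→d7:-→d8:-→d9:-→d10:-→d11:-→d12:-→d13:-→d14:-→d15:-→d16:-→d17:-→d18:-→d19:-→d20:-→d21:H1→d22:-→d23:-→d24:-→d25:-→d26:-→d27:H6→d28:- -> H6
  add 215.168.0.0/14 -> H1 at depth 14
  lookup 75.65.252.105: bits ε walk d0:H1 -> H1
  lookup 215.171.24.5: bits 110101111010101100011000 walk d0:H1→d1:-→d2:-→d3:-→d4:-→d5:-→d6:-→d7:-→d8:-→d9:-→d10:-→d11:-→d12:-→d13:-→d14:H1→d15:-→d16:-→d17:-→d18:-→d19:-→d20:-→d21:H1→d22:-→d23:-→d24:- -> H1
  del 215.168.0.0/14 (clear depth 14)
  add 107.154.253.246/32 -> H3 at depth 32
  add 215.171.24.0/24 -> H0 at depth 24
  add 107.144.0.0/12 -> H5 at depth 12
  add 215.0.0.0/8 -> H0 at depth 8
  lookup 107.144.0.1: bits 011010111001 walk d0:H1→d1:-→d2:-→d3:-→d4:-→d5:-→d6:-→d7:-→d8:-→d9:-→d10:-→d11:-→d12:H5 -> H5
  add 107.154.253.246/32 -> H3 at depth 32
  add 215.171.24.0/24 -> H2 at depth 24
  del 107.154.253.246/32 (clear depth 32)
  add 192.0.0.0/3 -> H0 at depth 3
  add 215.171.24.0/24 -> H2 at depth 24
  add 215.171.24.192/28 -> H4 at depth 28
  lookup 215.171.24.8: bits 110101111010101100011000 walk d0:H1→d1:-→d2:-→d3:H0→d4:-→d5:-→d6:-→d7:-→d8:H0→d9:-→d10:-→d11:-→d12:-→d13:-→d14:-→d15:-→d16:-→d17:-→d18:-→d19:-→d20:-→d21:H1→d22:-→d23:-→d24:H2 -> H2
  lookup 215.171.24.192: bits 1101011110101011000110001100 walk d0:H1→d1:-→d2:-→d3:H0→d4:-→d5:-→d6:-→d7:-→d8:H0→d9:-→d10:-→d11:-→d12:-→d13:-→d14:-→d15:-→d16:-→d17:-→d18:-→d19:-→d20:-→d21:H1→d22:-→d23:-→d24:H2→d25:-→d26:-→d27:H6→d28:H4 -> H4
  add 104.0.0.0/5 -> H3 at depth 5
  del 215.171.24.206/32 (clear depth 32)
  add 107.154.252.0/23 -> H4 at depth 23
  add 0.0.0.0/1 -> H1 at depth 1
  del 215.171.24.0/21 (clear depth 21)
  lookup 215.108.158.87: bits 11010111 walk d0:H1→d1:-→d2:-→d3:H0→d4:-→d5:-→d6:-→d7:-→d8:H0 -> H0
  del 107.154.252.0/23 (clear depth 23)
  add 107.154.253.0/24 -> H0 at depth 24

== LOOKUPS ==
["no-route","H5","no-route","H1","H6","H1","H1","H5","H2","H4","H0"]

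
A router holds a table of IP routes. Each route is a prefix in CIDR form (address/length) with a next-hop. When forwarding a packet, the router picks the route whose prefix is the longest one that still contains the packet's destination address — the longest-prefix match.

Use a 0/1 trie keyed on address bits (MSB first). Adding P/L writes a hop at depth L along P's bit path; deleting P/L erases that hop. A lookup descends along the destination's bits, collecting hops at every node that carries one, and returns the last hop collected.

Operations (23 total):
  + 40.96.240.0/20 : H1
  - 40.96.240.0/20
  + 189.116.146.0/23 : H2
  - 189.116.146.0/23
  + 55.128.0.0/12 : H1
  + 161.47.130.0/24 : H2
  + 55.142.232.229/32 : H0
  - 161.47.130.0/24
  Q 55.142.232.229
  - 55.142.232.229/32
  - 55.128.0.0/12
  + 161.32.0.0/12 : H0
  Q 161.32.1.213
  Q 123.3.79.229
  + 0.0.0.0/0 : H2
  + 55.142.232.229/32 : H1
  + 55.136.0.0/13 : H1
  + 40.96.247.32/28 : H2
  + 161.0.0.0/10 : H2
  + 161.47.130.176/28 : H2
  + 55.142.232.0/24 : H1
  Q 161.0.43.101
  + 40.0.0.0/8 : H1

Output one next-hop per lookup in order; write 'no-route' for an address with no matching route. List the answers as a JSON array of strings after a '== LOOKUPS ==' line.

Apply in order:
  + 40.96.240.0/20 (H1) depth=20
  - 40.96.240.0/20 clear@20
  + 189.116.146.0/23 (H2) depth=23
  - 189.116.146.0/23 clear@23
  + 55.128.0.0/12 (H1) depth=12
  + 161.47.130.0/24 (H2) depth=24
  + 55.142.232.229/32 (H0) depth=32
  - 161.47.130.0/24 clear@24
  ? 55.142.232.229  path d0:-→d1:-→d2:-→d3:-→d4:-→d5:-→d6:-→d7:-→d8:-→d9:-→d10:-→d11:-→d12:H1→d13:-→d14:-→d15:-→d16:-→d17:-→d18:-→d19:-→d20:-→d21:-→d22:-→d23:-→d24:-→d25:-→d26:-→d27:-→d28:-→d29:-→d30:-→d31:-→d32:H0  best=H0
  - 55.142.232.229/32 clear@32
  - 55.128.0.0/12 clear@12
  + 161.32.0.0/12 (H0) depth=12
  ? 161.32.1.213  path d0:-→d1:-→d2:-→d3:-→d4:-→d5:-→d6:-→d7:-→d8:-→d9:-→d10:-→d11:-→d12:H0  best=H0
  ? 123.3.79.229  path d0:-→d1:-  best=no-route
  + 0.0.0.0/0 (H2) depth=0
  + 55.142.232.229/32 (H1) depth=32
  + 55.136.0.0/13 (H1) depth=13
  + 40.96.247.32/28 (H2) depth=28
  + 161.0.0.0/10 (H2) depth=10
  + 161.47.130.176/28 (H2) depth=28
  + 55.142.232.0/24 (H1) depth=24
  ? 161.0.43.101  path d0:H2→d1:-→d2:-→d3:-→d4:-→d5:-→d6:-→d7:-→d8:-→d9:-→d10:H2  best=H2
  + 40.0.0.0/8 (H1) depth=8

== LOOKUPS ==
["H0","H0","no-route","H2"]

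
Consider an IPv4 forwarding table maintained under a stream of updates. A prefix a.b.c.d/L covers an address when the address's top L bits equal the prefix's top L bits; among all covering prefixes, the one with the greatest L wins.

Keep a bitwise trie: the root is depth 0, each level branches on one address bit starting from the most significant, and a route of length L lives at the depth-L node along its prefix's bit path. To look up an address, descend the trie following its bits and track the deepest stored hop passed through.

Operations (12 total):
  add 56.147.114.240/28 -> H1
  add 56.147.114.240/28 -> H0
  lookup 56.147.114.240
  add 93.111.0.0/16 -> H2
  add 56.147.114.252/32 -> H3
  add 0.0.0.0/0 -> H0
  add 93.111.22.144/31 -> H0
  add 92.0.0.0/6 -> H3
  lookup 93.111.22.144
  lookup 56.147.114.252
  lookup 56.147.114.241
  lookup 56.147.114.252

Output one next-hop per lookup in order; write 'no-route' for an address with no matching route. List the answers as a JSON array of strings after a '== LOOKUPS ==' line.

Process each operation:
  add 56.147.114.240/28 -> H1 at depth 28
  add 56.147.114.240/28 -> H0 at depth 28
  lookup 56.147.114.240: bits 0011100010010011011100101111 walk d0:-→d1:-→d2:-→d3:-→d4:-→d5:-→d6:-→d7:-→d8:-→d9:-→d10:-→d11:-→d12:-→d13:-→d14:-→d15:-→d16:-→d17:-→d18:-→d19:-→d20:-→d21:-→d22:-→d23:-→d24:-→d25:-→d26:-→d27:-→d28:H0 -> H0
  add 93.111.0.0/16 -> H2 at depth 16
  add 56.147.114.252/32 -> H3 at depth 32
  add 0.0.0.0/0 -> H0 at depth 0
  add 93.111.22.144/31 -> H0 at depth 31
  add 92.0.0.0/6 -> H3 at depth 6
  lookup 93.111.22.144: bits 0101110101101111000101101001000 walk d0:H0→d1:-→d2:-→d3:-→d4:-→d5:-→d6:H3→d7:-→d8:-→d9:-→d10:-→d11:-→d12:-→d13:-→d14:-→d15:-→d16:H2→d17:-→d18:-→d19:-→d20:-→d21:-→d22:-→d23:-→d24:-→d25:-→d26:-→d27:-→d28:-→d29:-→d30:-→d31:H0 -> H0
  lookup 56.147.114.252: bits 00111000100100110111001011111100 walk d0:H0→d1:-→d2:-→d3:-→d4:-→d5:-→d6:-→d7:-→d8:-→d9:-→d10:-→d11:-→d12:-→d13:-→d14:-→d15:-→d16:-→d17:-→d18:-→d19:-→d20:-→d21:-→d22:-→d23:-→d24:-→d25:-→d26:-→d27:-→d28:H0→d29:-→d30:-→d31:-→d32:H3 -> H3
  lookup 56.147.114.241: bits 0011100010010011011100101111 walk d0:H0→d1:-→d2:-→d3:-→d4:-→d5:-→d6:-→d7:-→d8:-→d9:-→d10:-→d11:-→d12:-→d13:-→d14:-→d15:-→d16:-→d17:-→d18:-→d19:-→d20:-→d21:-→d22:-→d23:-→d24:-→d25:-→d26:-→d27:-→d28:H0 -> H0
  lookup 56.147.114.252: bits 00111000100100110111001011111100 walk d0:H0→d1:-→d2:-→d3:-→d4:-→d5:-→d6:-→d7:-→d8:-→d9:-→d10:-→d11:-→d12:-→d13:-→d14:-→d15:-→d16:-→d17:-→d18:-→d19:-→d20:-→d21:-→d22:-→d23:-→d24:-→d25:-→d26:-→d27:-→d28:H0→d29:-→d30:-→d31:-→d32:H3 -> H3

== LOOKUPS ==
["H0","H0","H3","H0","H3"]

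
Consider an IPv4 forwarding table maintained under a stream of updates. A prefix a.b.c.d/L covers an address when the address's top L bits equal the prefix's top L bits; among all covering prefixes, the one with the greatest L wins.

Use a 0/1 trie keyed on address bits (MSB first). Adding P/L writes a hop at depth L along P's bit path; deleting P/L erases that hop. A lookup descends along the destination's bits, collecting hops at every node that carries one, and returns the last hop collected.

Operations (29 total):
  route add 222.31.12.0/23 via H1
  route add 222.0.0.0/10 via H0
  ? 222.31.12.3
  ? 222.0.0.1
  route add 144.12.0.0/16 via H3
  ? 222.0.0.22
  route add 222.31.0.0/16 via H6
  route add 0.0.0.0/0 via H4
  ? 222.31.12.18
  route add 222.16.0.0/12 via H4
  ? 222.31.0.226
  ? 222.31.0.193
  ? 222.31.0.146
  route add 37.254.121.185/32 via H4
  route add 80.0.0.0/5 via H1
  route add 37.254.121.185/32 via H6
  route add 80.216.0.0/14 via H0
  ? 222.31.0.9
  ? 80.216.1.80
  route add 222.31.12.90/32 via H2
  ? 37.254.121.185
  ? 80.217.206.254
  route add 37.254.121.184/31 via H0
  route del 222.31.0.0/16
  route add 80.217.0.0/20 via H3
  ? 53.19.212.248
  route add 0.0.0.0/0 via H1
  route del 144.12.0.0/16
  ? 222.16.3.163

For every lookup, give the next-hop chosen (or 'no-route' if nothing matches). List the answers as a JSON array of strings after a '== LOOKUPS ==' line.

Trace:
  + 222.31.12.0/23 (H1) depth=23
  + 222.0.0.0/10 (H0) depth=10
  Q 222.31.12.3: descend 11011110000111110000110 ; hops seen [H0,H1] ; pick H1
  Q 222.0.0.1: descend 11011110000 ; hops seen [H0] ; pick H0
  + 144.12.0.0/16 (H3) depth=16
  Q 222.0.0.22: descend 11011110000 ; hops seen [H0] ; pick H0
  + 222.31.0.0/16 (H6) depth=16
  + 0.0.0.0/0 (H4) depth=0
  Q 222.31.12.18: descend 11011110000111110000110 ; hops seen [H4,H0,H6,H1] ; pick H1
  + 222.16.0.0/12 (H4) depth=12
  Q 222.31.0.226: descend 11011110000111110000 ; hops seen [H4,H0,H4,H6] ; pick H6
  Q 222.31.0.193: descend 11011110000111110000 ; hops seen [H4,H0,H4,H6] ; pick H6
  Q 222.31.0.146: descend 11011110000111110000 ; hops seen [H4,H0,H4,H6] ; pick H6
  + 37.254.121.185/32 (H4) depth=32
  + 80.0.0.0/5 (H1) depth=5
  + 37.254.121.185/32 (H6) depth=32
  + 80.216.0.0/14 (H0) depth=14
  Q 222.31.0.9: descend 11011110000111110000 ; hops seen [H4,H0,H4,H6] ; pick H6
  Q 80.216.1.80: descend 01010000110110 ; hops seen [H4,H1,H0] ; pick H0
  + 222.31.12.90/32 (H2) depth=32
  Q 37.254.121.185: descend 00100101111111100111100110111001 ; hops seen [H4,H6] ; pick H6
  Q 80.217.206.254: descend 01010000110110 ; hops seen [H4,H1,H0] ; pick H0
  + 37.254.121.184/31 (H0) depth=31
  del 222.31.0.0/16 (clear depth 16)
  + 80.217.0.0/20 (H3) depth=20
  Q 53.19.212.248: descend 001 ; hops seen [H4] ; pick H4
  + 0.0.0.0/0 (H1) depth=0
  del 144.12.0.0/16 (clear depth 16)
  Q 222.16.3.163: descend 110111100001 ; hops seen [H1,H0,H4] ; pick H4

== LOOKUPS ==
["H1","H0","H0","H1","H6","H6","H6","H6","H0","H6","H0","H4","H4"]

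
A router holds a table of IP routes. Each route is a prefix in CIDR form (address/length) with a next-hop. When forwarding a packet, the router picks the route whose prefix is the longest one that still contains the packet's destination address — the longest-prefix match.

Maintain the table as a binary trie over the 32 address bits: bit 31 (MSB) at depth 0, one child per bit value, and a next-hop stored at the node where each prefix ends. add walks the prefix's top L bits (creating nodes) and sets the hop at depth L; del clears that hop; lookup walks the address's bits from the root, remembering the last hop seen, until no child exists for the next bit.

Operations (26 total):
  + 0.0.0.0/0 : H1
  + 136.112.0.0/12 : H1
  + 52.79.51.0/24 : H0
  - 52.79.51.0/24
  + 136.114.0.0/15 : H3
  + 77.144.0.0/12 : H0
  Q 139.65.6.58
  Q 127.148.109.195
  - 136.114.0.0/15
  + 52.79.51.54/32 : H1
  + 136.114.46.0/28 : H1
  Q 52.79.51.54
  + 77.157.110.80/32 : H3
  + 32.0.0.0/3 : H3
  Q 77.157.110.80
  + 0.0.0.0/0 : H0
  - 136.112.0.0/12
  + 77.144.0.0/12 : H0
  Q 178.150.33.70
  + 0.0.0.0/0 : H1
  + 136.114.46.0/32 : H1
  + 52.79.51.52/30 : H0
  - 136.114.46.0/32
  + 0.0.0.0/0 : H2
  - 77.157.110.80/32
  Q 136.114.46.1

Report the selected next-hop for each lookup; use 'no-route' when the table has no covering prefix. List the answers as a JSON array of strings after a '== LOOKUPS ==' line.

Apply in order:
  add 0.0.0.0/0 -> H1 at depth 0
  add 136.112.0.0/12 -> H1 at depth 12
  add 52.79.51.0/24 -> H0 at depth 24
  del 52.79.51.0/24 (clear depth 24)
  add 136.114.0.0/15 -> H3 at depth 15
  add 77.144.0.0/12 -> H0 at depth 12
  Q 139.65.6.58: descend 100010 ; hops seen [H1] ; pick H1
  Q 127.148.109.195: descend 01 ; hops seen [H1] ; pick H1
  del 136.114.0.0/15 (clear depth 15)
  add 52.79.51.54/32 -> H1 at depth 32
  add 136.114.46.0/28 -> H1 at depth 28
  Q 52.79.51.54: descend 00110100010011110011001100110110 ; hops seen [H1,H1] ; pick H1
  add 77.157.110.80/32 -> H3 at depth 32
  add 32.0.0.0/3 -> H3 at depth 3
  Q 77.157.110.80: descend 01001101100111010110111001010000 ; hops seen [H1,H0,H3] ; pick H3
  add 0.0.0.0/0 -> H0 at depth 0
  del 136.112.0.0/12 (clear depth 12)
  add 77.144.0.0/12 -> H0 at depth 12
  Q 178.150.33.70: descend 10 ; hops seen [H0] ; pick H0
  add 0.0.0.0/0 -> H1 at depth 0
  add 136.114.46.0/32 -> H1 at depth 32
  add 52.79.51.52/30 -> H0 at depth 30
  del 136.114.46.0/32 (clear depth 32)
  add 0.0.0.0/0 -> H2 at depth 0
  del 77.157.110.80/32 (clear depth 32)
  Q 136.114.46.1: descend 1000100001110010001011100000000 ; hops seen [H2,H1] ; pick H1

== LOOKUPS ==
["H1","H1","H1","H3","H0","H1"]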